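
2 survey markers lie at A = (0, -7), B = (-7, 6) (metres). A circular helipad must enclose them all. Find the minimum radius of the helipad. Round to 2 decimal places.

The smallest circle enclosing two points has them as diameter endpoints.
Centre = midpoint = (-3.5, -0.5); r² = |AB|²/4 = 218/4 = 54.5.
r = √(54.5) ≈ 7.38.

7.38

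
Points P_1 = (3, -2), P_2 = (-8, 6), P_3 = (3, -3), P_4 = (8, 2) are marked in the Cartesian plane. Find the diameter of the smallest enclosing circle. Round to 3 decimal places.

By Welzl's lemma the MEC is supported by two points (diametrically opposite) or three points (on a circumcircle).
The farthest pair is P_2–P_4 with squared distance 272. The circle on this segment as diameter has centre (0, 4) and r² = 272/4 = 68.
Check P_1: distance² to centre = 45 ≤ 68, so it lies inside.
All remaining points lie in this disk, and no smaller disk contains both endpoints, so this is the minimum enclosing circle.
Diameter = 2r = 2√68 ≈ 16.492.

16.492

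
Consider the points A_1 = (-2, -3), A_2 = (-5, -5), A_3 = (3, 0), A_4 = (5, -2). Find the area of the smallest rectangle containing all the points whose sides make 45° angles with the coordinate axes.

45.5

In coordinates u = x + y, v = x − y the rectangle is axis-aligned; the map (x,y)→(u,v) scales areas by 2.
u-values: -5, -10, 3, 3; range = 3 − (-10) = 13.
v-values: 1, 0, 3, 7; range = 7 − 0 = 7.
Area = (13 × 7) / 2 = 45.5.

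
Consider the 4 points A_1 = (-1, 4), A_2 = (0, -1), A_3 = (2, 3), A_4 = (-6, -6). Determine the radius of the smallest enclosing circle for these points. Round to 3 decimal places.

A smallest enclosing disk is always determined by at most three of the input points on its boundary.
The farthest pair is A_3–A_4 with squared distance 145. The circle on this segment as diameter has centre (-2, -1.5) and r² = 145/4 = 36.25.
Check A_1: distance² to centre = 31.25 ≤ 36.25, so it lies inside.
All remaining points lie in this disk, and no smaller disk contains both endpoints, so this is the minimum enclosing circle.
r = √(36.25) ≈ 6.021.

6.021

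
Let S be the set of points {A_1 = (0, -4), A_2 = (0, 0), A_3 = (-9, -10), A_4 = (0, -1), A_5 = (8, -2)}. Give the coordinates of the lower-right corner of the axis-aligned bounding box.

x-range [-9, 8], y-range [-10, 0].
The lower-right corner is (8, -10).

(8, -10)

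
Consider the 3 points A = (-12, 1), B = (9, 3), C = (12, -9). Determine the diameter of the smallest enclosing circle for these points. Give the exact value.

Side lengths²: AB² = 445, AC² = 676, BC² = 153.
Since AC² = 676 ≥ 445 + 153 = 598, the angle opposite AC is not acute, so the smallest enclosing circle has AC as diameter.
Centre = midpoint of AC = (0, -4), r² = 676/4 = 169.
Diameter = 2r = 2√169 = 26.

26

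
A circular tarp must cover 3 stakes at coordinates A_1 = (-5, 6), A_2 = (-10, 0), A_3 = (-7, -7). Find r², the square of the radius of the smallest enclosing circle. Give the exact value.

43.25

Side lengths²: A_1A_2² = 61, A_1A_3² = 173, A_2A_3² = 58.
Since A_1A_3² = 173 ≥ 61 + 58 = 119, the angle opposite A_1A_3 is not acute, so the smallest enclosing circle has A_1A_3 as diameter.
Centre = midpoint of A_1A_3 = (-6, -0.5), r² = 173/4 = 43.25.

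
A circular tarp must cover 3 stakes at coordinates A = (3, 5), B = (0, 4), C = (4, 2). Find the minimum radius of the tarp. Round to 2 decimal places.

2.24

Side lengths²: AB² = 10, AC² = 10, BC² = 20.
Since BC² = 20 ≥ 10 + 10 = 20, the angle opposite BC is not acute, so the smallest enclosing circle has BC as diameter.
Centre = midpoint of BC = (2, 3), r² = 20/4 = 5.
r = √5 ≈ 2.24.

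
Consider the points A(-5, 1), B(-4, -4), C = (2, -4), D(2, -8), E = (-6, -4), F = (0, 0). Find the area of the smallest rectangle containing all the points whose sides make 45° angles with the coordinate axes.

80

In coordinates u = x + y, v = x − y the rectangle is axis-aligned; the map (x,y)→(u,v) scales areas by 2.
u-values: -4, -8, -2, -6, -10, 0; range = 0 − (-10) = 10.
v-values: -6, 0, 6, 10, -2, 0; range = 10 − (-6) = 16.
Area = (10 × 16) / 2 = 80.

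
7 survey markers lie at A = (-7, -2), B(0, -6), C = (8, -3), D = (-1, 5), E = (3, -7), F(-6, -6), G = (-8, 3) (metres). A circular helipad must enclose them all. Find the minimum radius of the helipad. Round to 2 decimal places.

8.54

A smallest enclosing disk is always determined by at most three of the input points on its boundary.
The farthest pair is C–G with squared distance 292. The circle on this segment as diameter has centre (0, 0) and r² = 292/4 = 73.
Check A: distance² to centre = 53 ≤ 73, so it lies inside.
All remaining points lie in this disk, and no smaller disk contains both endpoints, so this is the minimum enclosing circle.
r = √73 ≈ 8.54.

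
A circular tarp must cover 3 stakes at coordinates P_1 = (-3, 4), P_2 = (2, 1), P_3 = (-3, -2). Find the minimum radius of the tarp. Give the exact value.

3.4

Side lengths²: P_1P_2² = 34, P_1P_3² = 36, P_2P_3² = 34.
Since P_1P_3² = 36 < 34 + 34 = 68, the triangle is acute, so the smallest enclosing circle is the circumcircle.
Circumcentre = (-1.4, 1), r² = 11.56.
r = √(11.56) = 3.4.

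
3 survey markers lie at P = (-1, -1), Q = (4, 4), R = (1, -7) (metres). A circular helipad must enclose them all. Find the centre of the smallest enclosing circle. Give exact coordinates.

Side lengths²: PQ² = 50, PR² = 40, QR² = 130.
Since QR² = 130 ≥ 50 + 40 = 90, the angle opposite QR is not acute, so the smallest enclosing circle has QR as diameter.
Centre = midpoint of QR = (2.5, -1.5), r² = 130/4 = 32.5.
Centre = (2.5, -1.5).

(2.5, -1.5)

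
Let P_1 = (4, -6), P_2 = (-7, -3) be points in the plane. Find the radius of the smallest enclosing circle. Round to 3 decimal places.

The smallest circle enclosing two points has them as diameter endpoints.
Centre = midpoint = (-1.5, -4.5); r² = |P_1P_2|²/4 = 130/4 = 32.5.
r = √(32.5) ≈ 5.701.

5.701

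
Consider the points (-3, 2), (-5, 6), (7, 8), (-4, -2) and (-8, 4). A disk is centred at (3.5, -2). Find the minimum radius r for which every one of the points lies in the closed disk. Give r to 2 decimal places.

The required radius is the distance from (3.5, -2) to the farthest point.
Squared distances: 58.25, 136.25, 112.25, 56.25, 168.25.
Maximum is 168.25, attained at (-8, 4).
r = √(168.25) ≈ 12.97.

12.97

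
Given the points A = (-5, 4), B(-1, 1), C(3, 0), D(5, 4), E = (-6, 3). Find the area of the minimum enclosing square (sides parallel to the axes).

121

The bounding box has width 11 and height 4.
An axis-aligned square enclosing the set must have side ≥ max(width, height).
So the minimum side is max(11, 4) = 11.
Area = 11² = 121.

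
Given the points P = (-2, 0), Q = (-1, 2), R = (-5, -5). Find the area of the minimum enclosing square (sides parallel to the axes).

49

The bounding box has width 4 and height 7.
An axis-aligned square enclosing the set must have side ≥ max(width, height).
So the minimum side is max(4, 7) = 7.
Area = 7² = 49.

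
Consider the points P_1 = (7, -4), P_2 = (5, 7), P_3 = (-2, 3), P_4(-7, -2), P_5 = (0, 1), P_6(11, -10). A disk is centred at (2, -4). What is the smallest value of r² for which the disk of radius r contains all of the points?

The required radius is the distance from (2, -4) to the farthest point.
Squared distances: 25, 130, 65, 85, 29, 117.
Maximum is 130, attained at P_2.

130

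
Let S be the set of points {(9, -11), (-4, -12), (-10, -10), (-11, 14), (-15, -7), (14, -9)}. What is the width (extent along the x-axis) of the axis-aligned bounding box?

29

max x = 14, min x = -15, so width = 29.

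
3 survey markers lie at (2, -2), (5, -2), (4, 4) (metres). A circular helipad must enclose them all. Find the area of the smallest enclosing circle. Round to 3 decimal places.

32.289

Call the three points A, B, C in the order given.
Side lengths²: AB² = 9, AC² = 40, BC² = 37.
Since AC² = 40 < 37 + 9 = 46, the triangle is acute, so the smallest enclosing circle is the circumcircle.
Circumcentre = (3.5, 5/6), r² = 185/18.
Area = π·r² = π·185/18 ≈ 32.289.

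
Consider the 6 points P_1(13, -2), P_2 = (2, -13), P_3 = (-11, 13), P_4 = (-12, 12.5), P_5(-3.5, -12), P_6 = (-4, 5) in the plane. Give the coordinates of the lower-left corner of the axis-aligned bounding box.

(-12, -13)

x-range [-12, 13], y-range [-13, 13].
The lower-left corner is (-12, -13).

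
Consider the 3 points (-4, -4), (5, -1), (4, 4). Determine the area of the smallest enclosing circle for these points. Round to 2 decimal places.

Call the three points A, B, C in the order given.
Side lengths²: AB² = 90, AC² = 128, BC² = 26.
Since AC² = 128 ≥ 90 + 26 = 116, the angle opposite AC is not acute, so the smallest enclosing circle has AC as diameter.
Centre = midpoint of AC = (0, 0), r² = 128/4 = 32.
Area = π·r² = π·32 ≈ 100.53.

100.53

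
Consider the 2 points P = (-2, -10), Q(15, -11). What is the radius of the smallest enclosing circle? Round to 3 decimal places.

The smallest circle enclosing two points has them as diameter endpoints.
Centre = midpoint = (6.5, -10.5); r² = |PQ|²/4 = 290/4 = 72.5.
r = √(72.5) ≈ 8.515.

8.515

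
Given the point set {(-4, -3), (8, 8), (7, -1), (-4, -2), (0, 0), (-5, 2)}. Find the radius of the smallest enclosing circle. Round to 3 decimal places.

A smallest enclosing disk is always determined by at most three of the input points on its boundary.
The farthest pair is (-4, -3)–(8, 8) with squared distance 265. The circle on this segment as diameter has centre (2, 2.5) and r² = 265/4 = 66.25.
Check (7, -1): distance² to centre = 37.25 ≤ 66.25, so it lies inside.
All remaining points lie in this disk, and no smaller disk contains both endpoints, so this is the minimum enclosing circle.
r = √(66.25) ≈ 8.139.

8.139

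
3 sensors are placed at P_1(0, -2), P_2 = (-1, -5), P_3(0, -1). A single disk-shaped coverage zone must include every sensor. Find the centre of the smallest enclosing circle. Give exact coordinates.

(-0.5, -3)

Side lengths²: P_1P_2² = 10, P_1P_3² = 1, P_2P_3² = 17.
Since P_2P_3² = 17 ≥ 10 + 1 = 11, the angle opposite P_2P_3 is not acute, so the smallest enclosing circle has P_2P_3 as diameter.
Centre = midpoint of P_2P_3 = (-0.5, -3), r² = 17/4 = 4.25.
Centre = (-0.5, -3).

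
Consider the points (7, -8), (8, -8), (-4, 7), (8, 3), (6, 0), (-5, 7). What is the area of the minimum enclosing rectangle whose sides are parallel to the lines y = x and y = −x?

In coordinates u = x + y, v = x − y the rectangle is axis-aligned; the map (x,y)→(u,v) scales areas by 2.
u-values: -1, 0, 3, 11, 6, 2; range = 11 − (-1) = 12.
v-values: 15, 16, -11, 5, 6, -12; range = 16 − (-12) = 28.
Area = (12 × 28) / 2 = 168.

168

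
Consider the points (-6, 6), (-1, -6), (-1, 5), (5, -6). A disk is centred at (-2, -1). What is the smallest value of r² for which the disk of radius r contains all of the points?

74

The required radius is the distance from (-2, -1) to the farthest point.
Squared distances: 65, 26, 37, 74.
Maximum is 74, attained at (5, -6).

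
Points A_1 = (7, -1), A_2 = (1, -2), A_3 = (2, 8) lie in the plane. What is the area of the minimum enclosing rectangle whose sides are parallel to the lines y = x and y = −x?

In coordinates u = x + y, v = x − y the rectangle is axis-aligned; the map (x,y)→(u,v) scales areas by 2.
u-values: 6, -1, 10; range = 10 − (-1) = 11.
v-values: 8, 3, -6; range = 8 − (-6) = 14.
Area = (11 × 14) / 2 = 77.

77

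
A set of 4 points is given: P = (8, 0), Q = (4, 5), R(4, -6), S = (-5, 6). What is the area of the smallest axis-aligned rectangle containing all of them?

156

x ranges over [-5, 8], width 13.
y ranges over [-6, 6], height 12.
Area = 13 × 12 = 156.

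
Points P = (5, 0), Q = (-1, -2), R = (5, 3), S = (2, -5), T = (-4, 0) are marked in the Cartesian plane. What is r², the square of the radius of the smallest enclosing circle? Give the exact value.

22265/882

A smallest enclosing disk is always determined by at most three of the input points on its boundary.
The minimum enclosing circle is determined by three boundary points: R, S, T.
Their circumcentre is (43/42, -1/14) with r² = 22265/882.
The farthest remaining point P is at distance² 13949/882 ≤ 22265/882.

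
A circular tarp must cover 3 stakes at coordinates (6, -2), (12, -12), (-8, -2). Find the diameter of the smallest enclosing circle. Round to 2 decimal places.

22.36

Call the three points A, B, C in the order given.
Side lengths²: AB² = 136, AC² = 196, BC² = 500.
Since BC² = 500 ≥ 196 + 136 = 332, the angle opposite BC is not acute, so the smallest enclosing circle has BC as diameter.
Centre = midpoint of BC = (2, -7), r² = 500/4 = 125.
Diameter = 2r = 2√125 ≈ 22.36.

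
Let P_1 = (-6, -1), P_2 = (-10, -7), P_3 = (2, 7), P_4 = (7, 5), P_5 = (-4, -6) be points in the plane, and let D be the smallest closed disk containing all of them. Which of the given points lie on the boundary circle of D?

The minimum enclosing circle of a finite set is fixed by two of the points (as a diameter) or three (as a circumcircle).
The farthest pair is P_2–P_4 with squared distance 433. The circle on this segment as diameter has centre (-1.5, -1) and r² = 433/4 = 108.25.
Check P_1: distance² to centre = 20.25 ≤ 108.25, so it lies inside.
All remaining points lie in this disk, and no smaller disk contains both endpoints, so this is the minimum enclosing circle.
The points at distance exactly r from the centre are P_2, P_4 — 2 points.

P_2, P_4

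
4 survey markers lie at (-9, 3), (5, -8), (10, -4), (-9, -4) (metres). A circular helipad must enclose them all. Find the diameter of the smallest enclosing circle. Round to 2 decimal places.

The farthest pair is (-9, 3)–(10, -4) with squared distance 410. The circle on this segment as diameter has centre (0.5, -0.5) and r² = 410/4 = 102.5.
Check (5, -8): distance² to centre = 76.5 ≤ 102.5, so it lies inside.
All remaining points lie in this disk, and no smaller disk contains both endpoints, so this is the minimum enclosing circle.
Diameter = 2r = 2√(102.5) ≈ 20.25.

20.25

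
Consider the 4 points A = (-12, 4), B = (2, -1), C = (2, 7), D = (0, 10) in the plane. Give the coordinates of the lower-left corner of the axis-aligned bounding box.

x-range [-12, 2], y-range [-1, 10].
The lower-left corner is (-12, -1).

(-12, -1)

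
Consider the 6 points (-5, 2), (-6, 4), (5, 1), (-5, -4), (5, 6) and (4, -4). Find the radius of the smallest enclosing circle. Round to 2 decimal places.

By Welzl's lemma the MEC is supported by two points (diametrically opposite) or three points (on a circumcircle).
The farthest pair is (-5, -4)–(5, 6) with squared distance 200. The circle on this segment as diameter has centre (0, 1) and r² = 200/4 = 50.
Check (-5, 2): distance² to centre = 26 ≤ 50, so it lies inside.
All remaining points lie in this disk, and no smaller disk contains both endpoints, so this is the minimum enclosing circle.
r = √50 ≈ 7.07.

7.07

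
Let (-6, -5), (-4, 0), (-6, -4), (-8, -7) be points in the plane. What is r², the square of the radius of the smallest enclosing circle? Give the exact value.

16.25

The minimum enclosing circle of a finite set is fixed by two of the points (as a diameter) or three (as a circumcircle).
The farthest pair is (-4, 0)–(-8, -7) with squared distance 65. The circle on this segment as diameter has centre (-6, -3.5) and r² = 65/4 = 16.25.
Check (-6, -5): distance² to centre = 2.25 ≤ 16.25, so it lies inside.
All remaining points lie in this disk, and no smaller disk contains both endpoints, so this is the minimum enclosing circle.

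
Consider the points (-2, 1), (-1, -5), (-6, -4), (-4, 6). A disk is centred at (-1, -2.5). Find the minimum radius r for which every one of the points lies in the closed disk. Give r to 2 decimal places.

The required radius is the distance from (-1, -2.5) to the farthest point.
Squared distances: 13.25, 6.25, 27.25, 81.25.
Maximum is 81.25, attained at (-4, 6).
r = √(81.25) ≈ 9.01.

9.01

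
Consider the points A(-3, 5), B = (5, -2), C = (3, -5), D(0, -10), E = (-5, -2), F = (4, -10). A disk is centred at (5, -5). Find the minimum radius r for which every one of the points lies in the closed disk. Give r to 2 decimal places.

12.81

The required radius is the distance from (5, -5) to the farthest point.
Squared distances: 164, 9, 4, 50, 109, 26.
Maximum is 164, attained at A.
r = √164 ≈ 12.81.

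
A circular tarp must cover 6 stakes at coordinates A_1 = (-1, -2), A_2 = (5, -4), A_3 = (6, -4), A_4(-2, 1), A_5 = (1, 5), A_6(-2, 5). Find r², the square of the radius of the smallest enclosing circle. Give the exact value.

By Welzl's lemma the MEC is supported by two points (diametrically opposite) or three points (on a circumcircle).
The farthest pair is A_3–A_6 with squared distance 145. The circle on this segment as diameter has centre (2, 0.5) and r² = 145/4 = 36.25.
Check A_1: distance² to centre = 15.25 ≤ 36.25, so it lies inside.
All remaining points lie in this disk, and no smaller disk contains both endpoints, so this is the minimum enclosing circle.

36.25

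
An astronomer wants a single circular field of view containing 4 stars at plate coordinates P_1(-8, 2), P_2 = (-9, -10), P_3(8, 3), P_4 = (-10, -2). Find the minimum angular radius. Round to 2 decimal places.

10.70

The minimum enclosing circle of a finite set is fixed by two of the points (as a diameter) or three (as a circumcircle).
The farthest pair is P_2–P_3 with squared distance 458. The circle on this segment as diameter has centre (-0.5, -3.5) and r² = 458/4 = 114.5.
Check P_1: distance² to centre = 86.5 ≤ 114.5, so it lies inside.
All remaining points lie in this disk, and no smaller disk contains both endpoints, so this is the minimum enclosing circle.
r = √(114.5) ≈ 10.70.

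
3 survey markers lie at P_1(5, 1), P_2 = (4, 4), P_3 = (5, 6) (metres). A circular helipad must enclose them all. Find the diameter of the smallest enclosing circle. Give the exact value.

Side lengths²: P_1P_2² = 10, P_1P_3² = 25, P_2P_3² = 5.
Since P_1P_3² = 25 ≥ 10 + 5 = 15, the angle opposite P_1P_3 is not acute, so the smallest enclosing circle has P_1P_3 as diameter.
Centre = midpoint of P_1P_3 = (5, 3.5), r² = 25/4 = 6.25.
Diameter = 2r = 2√(6.25) = 5.

5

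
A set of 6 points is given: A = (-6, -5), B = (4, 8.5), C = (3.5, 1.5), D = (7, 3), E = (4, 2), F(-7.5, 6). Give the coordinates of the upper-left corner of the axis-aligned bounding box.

x-range [-7.5, 7], y-range [-5, 8.5].
The upper-left corner is (-7.5, 8.5).

(-7.5, 8.5)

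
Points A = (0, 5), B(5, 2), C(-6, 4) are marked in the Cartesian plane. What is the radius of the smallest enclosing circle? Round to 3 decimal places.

5.590

Side lengths²: AB² = 34, AC² = 37, BC² = 125.
Since BC² = 125 ≥ 37 + 34 = 71, the angle opposite BC is not acute, so the smallest enclosing circle has BC as diameter.
Centre = midpoint of BC = (-0.5, 3), r² = 125/4 = 31.25.
r = √(31.25) ≈ 5.590.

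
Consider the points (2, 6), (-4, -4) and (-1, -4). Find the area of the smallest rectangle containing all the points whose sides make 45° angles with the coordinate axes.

56

In coordinates u = x + y, v = x − y the rectangle is axis-aligned; the map (x,y)→(u,v) scales areas by 2.
u-values: 8, -8, -5; range = 8 − (-8) = 16.
v-values: -4, 0, 3; range = 3 − (-4) = 7.
Area = (16 × 7) / 2 = 56.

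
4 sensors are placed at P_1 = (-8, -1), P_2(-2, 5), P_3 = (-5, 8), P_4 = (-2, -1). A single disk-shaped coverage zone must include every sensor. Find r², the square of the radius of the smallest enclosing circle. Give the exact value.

By Welzl's lemma the MEC is supported by two points (diametrically opposite) or three points (on a circumcircle).
The minimum enclosing circle is determined by three boundary points: P_1, P_3, P_4.
Their circumcentre is (-5, 3) with r² = 25.
The farthest remaining point P_2 is at distance² 13 ≤ 25.

25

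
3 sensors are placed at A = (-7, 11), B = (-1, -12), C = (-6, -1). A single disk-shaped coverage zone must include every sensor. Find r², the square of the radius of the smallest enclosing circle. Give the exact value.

Side lengths²: AB² = 565, AC² = 145, BC² = 146.
Since AB² = 565 ≥ 146 + 145 = 291, the angle opposite AB is not acute, so the smallest enclosing circle has AB as diameter.
Centre = midpoint of AB = (-4, -0.5), r² = 565/4 = 141.25.

141.25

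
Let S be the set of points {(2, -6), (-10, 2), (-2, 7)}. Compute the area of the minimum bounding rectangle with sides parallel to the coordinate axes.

156

x ranges over [-10, 2], width 12.
y ranges over [-6, 7], height 13.
Area = 12 × 13 = 156.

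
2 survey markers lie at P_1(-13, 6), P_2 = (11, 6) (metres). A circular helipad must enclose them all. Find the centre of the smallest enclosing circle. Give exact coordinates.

(-1, 6)

The smallest circle enclosing two points has them as diameter endpoints.
Centre = midpoint = (-1, 6); r² = |P_1P_2|²/4 = 576/4 = 144.
Centre = (-1, 6).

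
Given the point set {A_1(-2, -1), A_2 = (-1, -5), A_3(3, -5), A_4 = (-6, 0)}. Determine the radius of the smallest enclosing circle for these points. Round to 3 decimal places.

5.148

A smallest enclosing disk is always determined by at most three of the input points on its boundary.
The farthest pair is A_3–A_4 with squared distance 106. The circle on this segment as diameter has centre (-1.5, -2.5) and r² = 106/4 = 26.5.
Check A_1: distance² to centre = 2.5 ≤ 26.5, so it lies inside.
All remaining points lie in this disk, and no smaller disk contains both endpoints, so this is the minimum enclosing circle.
r = √(26.5) ≈ 5.148.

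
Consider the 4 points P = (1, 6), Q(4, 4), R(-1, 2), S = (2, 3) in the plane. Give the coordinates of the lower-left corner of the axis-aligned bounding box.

x-range [-1, 4], y-range [2, 6].
The lower-left corner is (-1, 2).

(-1, 2)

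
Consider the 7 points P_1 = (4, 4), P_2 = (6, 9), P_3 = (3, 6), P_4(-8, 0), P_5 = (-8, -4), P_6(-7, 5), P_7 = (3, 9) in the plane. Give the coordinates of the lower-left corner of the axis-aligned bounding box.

(-8, -4)

x-range [-8, 6], y-range [-4, 9].
The lower-left corner is (-8, -4).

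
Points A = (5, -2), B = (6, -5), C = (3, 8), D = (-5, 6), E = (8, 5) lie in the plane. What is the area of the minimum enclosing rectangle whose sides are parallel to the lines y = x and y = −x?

132

In coordinates u = x + y, v = x − y the rectangle is axis-aligned; the map (x,y)→(u,v) scales areas by 2.
u-values: 3, 1, 11, 1, 13; range = 13 − 1 = 12.
v-values: 7, 11, -5, -11, 3; range = 11 − (-11) = 22.
Area = (12 × 22) / 2 = 132.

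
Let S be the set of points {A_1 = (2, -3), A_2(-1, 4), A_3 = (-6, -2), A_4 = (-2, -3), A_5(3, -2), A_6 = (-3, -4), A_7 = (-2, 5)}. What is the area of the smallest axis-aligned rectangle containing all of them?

x ranges over [-6, 3], width 9.
y ranges over [-4, 5], height 9.
Area = 9 × 9 = 81.

81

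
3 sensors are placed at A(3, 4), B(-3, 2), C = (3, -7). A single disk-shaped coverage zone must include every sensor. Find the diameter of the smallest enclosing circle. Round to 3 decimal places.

Side lengths²: AB² = 40, AC² = 121, BC² = 117.
Since AC² = 121 < 117 + 40 = 157, the triangle is acute, so the smallest enclosing circle is the circumcircle.
Circumcentre = (1.5, -1.5), r² = 32.5.
Diameter = 2r = 2√(32.5) ≈ 11.402.

11.402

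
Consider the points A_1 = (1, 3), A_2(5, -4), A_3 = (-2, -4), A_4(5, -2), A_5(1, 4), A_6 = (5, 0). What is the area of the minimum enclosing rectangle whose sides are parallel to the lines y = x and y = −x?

66

In coordinates u = x + y, v = x − y the rectangle is axis-aligned; the map (x,y)→(u,v) scales areas by 2.
u-values: 4, 1, -6, 3, 5, 5; range = 5 − (-6) = 11.
v-values: -2, 9, 2, 7, -3, 5; range = 9 − (-3) = 12.
Area = (11 × 12) / 2 = 66.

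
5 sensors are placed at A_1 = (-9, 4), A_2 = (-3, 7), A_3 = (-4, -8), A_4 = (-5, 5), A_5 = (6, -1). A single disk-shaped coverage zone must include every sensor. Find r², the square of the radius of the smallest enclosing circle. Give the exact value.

125905/1922

A smallest enclosing disk is always determined by at most three of the input points on its boundary.
The minimum enclosing circle is determined by three boundary points: A_1, A_3, A_5.
Their circumcentre is (-127/62, -9/62) with r² = 125905/1922.
The farthest remaining point A_2 is at distance² 99865/1922 ≤ 125905/1922.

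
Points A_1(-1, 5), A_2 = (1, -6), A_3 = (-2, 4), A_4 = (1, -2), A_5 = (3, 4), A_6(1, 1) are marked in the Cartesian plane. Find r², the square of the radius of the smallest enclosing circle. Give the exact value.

31.25

By Welzl's lemma the MEC is supported by two points (diametrically opposite) or three points (on a circumcircle).
The farthest pair is A_1–A_2 with squared distance 125. The circle on this segment as diameter has centre (0, -0.5) and r² = 125/4 = 31.25.
Check A_3: distance² to centre = 24.25 ≤ 31.25, so it lies inside.
All remaining points lie in this disk, and no smaller disk contains both endpoints, so this is the minimum enclosing circle.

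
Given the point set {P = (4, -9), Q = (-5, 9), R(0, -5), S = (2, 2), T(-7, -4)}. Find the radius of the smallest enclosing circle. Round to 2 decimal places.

A smallest enclosing disk is always determined by at most three of the input points on its boundary.
The farthest pair is P–Q with squared distance 405. The circle on this segment as diameter has centre (-0.5, 0) and r² = 405/4 = 101.25.
Check R: distance² to centre = 25.25 ≤ 101.25, so it lies inside.
All remaining points lie in this disk, and no smaller disk contains both endpoints, so this is the minimum enclosing circle.
r = √(101.25) ≈ 10.06.

10.06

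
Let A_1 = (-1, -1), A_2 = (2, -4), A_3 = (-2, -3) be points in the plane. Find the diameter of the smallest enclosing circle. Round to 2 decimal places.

4.35

Side lengths²: A_1A_2² = 18, A_1A_3² = 5, A_2A_3² = 17.
Since A_1A_2² = 18 < 17 + 5 = 22, the triangle is acute, so the smallest enclosing circle is the circumcircle.
Circumcentre = (1/6, -17/6), r² = 85/18.
Diameter = 2r = 2√(85/18) ≈ 4.35.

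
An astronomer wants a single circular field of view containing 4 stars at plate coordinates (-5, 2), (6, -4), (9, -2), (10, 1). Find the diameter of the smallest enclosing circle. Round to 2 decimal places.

A smallest enclosing disk is always determined by at most three of the input points on its boundary.
The farthest pair is (-5, 2)–(10, 1) with squared distance 226. The circle on this segment as diameter has centre (2.5, 1.5) and r² = 226/4 = 56.5.
Check (6, -4): distance² to centre = 42.5 ≤ 56.5, so it lies inside.
All remaining points lie in this disk, and no smaller disk contains both endpoints, so this is the minimum enclosing circle.
Diameter = 2r = 2√(56.5) ≈ 15.03.

15.03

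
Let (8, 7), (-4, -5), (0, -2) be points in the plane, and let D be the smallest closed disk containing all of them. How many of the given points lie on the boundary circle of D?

Call the three points A, B, C in the order given.
Side lengths²: AB² = 288, AC² = 145, BC² = 25.
Since AB² = 288 ≥ 145 + 25 = 170, the angle opposite AB is not acute, so the smallest enclosing circle has AB as diameter.
Centre = midpoint of AB = (2, 1), r² = 288/4 = 72.
The points at distance exactly r from the centre are (8, 7), (-4, -5) — 2 points.

2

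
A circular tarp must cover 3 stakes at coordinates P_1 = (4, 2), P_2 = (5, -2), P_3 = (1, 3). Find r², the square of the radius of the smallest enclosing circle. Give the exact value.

10.25

Side lengths²: P_1P_2² = 17, P_1P_3² = 10, P_2P_3² = 41.
Since P_2P_3² = 41 ≥ 17 + 10 = 27, the angle opposite P_2P_3 is not acute, so the smallest enclosing circle has P_2P_3 as diameter.
Centre = midpoint of P_2P_3 = (3, 0.5), r² = 41/4 = 10.25.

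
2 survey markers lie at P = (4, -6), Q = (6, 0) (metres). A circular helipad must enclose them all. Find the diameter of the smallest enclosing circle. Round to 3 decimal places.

6.325

The smallest circle enclosing two points has them as diameter endpoints.
Centre = midpoint = (5, -3); r² = |PQ|²/4 = 40/4 = 10.
Diameter = 2r = 2√10 ≈ 6.325.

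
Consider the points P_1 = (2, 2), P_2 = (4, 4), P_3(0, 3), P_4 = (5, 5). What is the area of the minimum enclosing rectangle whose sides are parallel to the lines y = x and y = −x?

In coordinates u = x + y, v = x − y the rectangle is axis-aligned; the map (x,y)→(u,v) scales areas by 2.
u-values: 4, 8, 3, 10; range = 10 − 3 = 7.
v-values: 0, 0, -3, 0; range = 0 − (-3) = 3.
Area = (7 × 3) / 2 = 10.5.

10.5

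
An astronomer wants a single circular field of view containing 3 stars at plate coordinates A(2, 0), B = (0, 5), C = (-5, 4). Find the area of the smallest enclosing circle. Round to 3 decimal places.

Side lengths²: AB² = 29, AC² = 65, BC² = 26.
Since AC² = 65 ≥ 29 + 26 = 55, the angle opposite AC is not acute, so the smallest enclosing circle has AC as diameter.
Centre = midpoint of AC = (-1.5, 2), r² = 65/4 = 16.25.
Area = π·r² = π·16.25 ≈ 51.051.

51.051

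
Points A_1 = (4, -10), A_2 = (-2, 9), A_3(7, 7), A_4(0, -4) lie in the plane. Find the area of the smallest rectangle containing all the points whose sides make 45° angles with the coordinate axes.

In coordinates u = x + y, v = x − y the rectangle is axis-aligned; the map (x,y)→(u,v) scales areas by 2.
u-values: -6, 7, 14, -4; range = 14 − (-6) = 20.
v-values: 14, -11, 0, 4; range = 14 − (-11) = 25.
Area = (20 × 25) / 2 = 250.

250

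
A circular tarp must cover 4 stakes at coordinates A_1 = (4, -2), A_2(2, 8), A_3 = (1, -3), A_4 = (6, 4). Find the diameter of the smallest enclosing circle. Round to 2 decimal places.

11.05

By Welzl's lemma the MEC is supported by two points (diametrically opposite) or three points (on a circumcircle).
The farthest pair is A_2–A_3 with squared distance 122. The circle on this segment as diameter has centre (1.5, 2.5) and r² = 122/4 = 30.5.
Check A_1: distance² to centre = 26.5 ≤ 30.5, so it lies inside.
All remaining points lie in this disk, and no smaller disk contains both endpoints, so this is the minimum enclosing circle.
Diameter = 2r = 2√(30.5) ≈ 11.05.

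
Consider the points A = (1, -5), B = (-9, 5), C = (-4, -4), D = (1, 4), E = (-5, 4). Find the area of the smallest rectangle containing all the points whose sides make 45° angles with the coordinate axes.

130

In coordinates u = x + y, v = x − y the rectangle is axis-aligned; the map (x,y)→(u,v) scales areas by 2.
u-values: -4, -4, -8, 5, -1; range = 5 − (-8) = 13.
v-values: 6, -14, 0, -3, -9; range = 6 − (-14) = 20.
Area = (13 × 20) / 2 = 130.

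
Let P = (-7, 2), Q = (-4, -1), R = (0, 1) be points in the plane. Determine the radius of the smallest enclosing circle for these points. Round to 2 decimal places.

3.54

Side lengths²: PQ² = 18, PR² = 50, QR² = 20.
Since PR² = 50 ≥ 20 + 18 = 38, the angle opposite PR is not acute, so the smallest enclosing circle has PR as diameter.
Centre = midpoint of PR = (-3.5, 1.5), r² = 50/4 = 12.5.
r = √(12.5) ≈ 3.54.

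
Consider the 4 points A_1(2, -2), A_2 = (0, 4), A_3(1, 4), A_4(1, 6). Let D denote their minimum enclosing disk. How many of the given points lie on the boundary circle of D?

2

By Welzl's lemma the MEC is supported by two points (diametrically opposite) or three points (on a circumcircle).
The farthest pair is A_1–A_4 with squared distance 65. The circle on this segment as diameter has centre (1.5, 2) and r² = 65/4 = 16.25.
Check A_2: distance² to centre = 6.25 ≤ 16.25, so it lies inside.
All remaining points lie in this disk, and no smaller disk contains both endpoints, so this is the minimum enclosing circle.
The points at distance exactly r from the centre are A_1, A_4 — 2 points.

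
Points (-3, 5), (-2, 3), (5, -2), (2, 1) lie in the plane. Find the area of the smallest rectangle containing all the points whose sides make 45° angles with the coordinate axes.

In coordinates u = x + y, v = x − y the rectangle is axis-aligned; the map (x,y)→(u,v) scales areas by 2.
u-values: 2, 1, 3, 3; range = 3 − 1 = 2.
v-values: -8, -5, 7, 1; range = 7 − (-8) = 15.
Area = (2 × 15) / 2 = 15.

15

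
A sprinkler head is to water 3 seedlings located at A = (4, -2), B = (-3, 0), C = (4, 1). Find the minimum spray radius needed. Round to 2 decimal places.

Side lengths²: AB² = 53, AC² = 9, BC² = 50.
Since AB² = 53 < 50 + 9 = 59, the triangle is acute, so the smallest enclosing circle is the circumcircle.
Circumcentre = (9/14, -0.5), r² = 1325/98.
r = √(1325/98) ≈ 3.68.

3.68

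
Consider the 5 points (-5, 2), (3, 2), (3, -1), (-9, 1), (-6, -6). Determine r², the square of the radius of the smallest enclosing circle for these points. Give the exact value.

The minimum enclosing circle is determined by three boundary points: (3, 2), (-9, 1), (-6, -6).
Their circumcentre is (-17/6, -0.5) with r² = 725/18.
The farthest remaining point (3, -1) is at distance² 617/18 ≤ 725/18.

725/18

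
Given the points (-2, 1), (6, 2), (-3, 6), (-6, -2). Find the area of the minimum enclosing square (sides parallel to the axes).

144

The bounding box has width 12 and height 8.
An axis-aligned square enclosing the set must have side ≥ max(width, height).
So the minimum side is max(12, 8) = 12.
Area = 12² = 144.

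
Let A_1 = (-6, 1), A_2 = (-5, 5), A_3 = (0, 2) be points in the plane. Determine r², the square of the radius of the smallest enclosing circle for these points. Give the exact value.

Side lengths²: A_1A_2² = 17, A_1A_3² = 37, A_2A_3² = 34.
Since A_1A_3² = 37 < 34 + 17 = 51, the triangle is acute, so the smallest enclosing circle is the circumcircle.
Circumcentre = (-145/46, 111/46), r² = 10693/1058.

10693/1058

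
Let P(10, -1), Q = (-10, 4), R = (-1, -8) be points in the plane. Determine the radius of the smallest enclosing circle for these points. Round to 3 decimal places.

Side lengths²: PQ² = 425, PR² = 170, QR² = 225.
Since PQ² = 425 ≥ 225 + 170 = 395, the angle opposite PQ is not acute, so the smallest enclosing circle has PQ as diameter.
Centre = midpoint of PQ = (0, 1.5), r² = 425/4 = 106.25.
r = √(106.25) ≈ 10.308.

10.308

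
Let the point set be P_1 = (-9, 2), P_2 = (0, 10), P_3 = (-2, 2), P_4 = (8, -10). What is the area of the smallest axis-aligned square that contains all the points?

The bounding box has width 17 and height 20.
An axis-aligned square enclosing the set must have side ≥ max(width, height).
So the minimum side is max(17, 20) = 20.
Area = 20² = 400.

400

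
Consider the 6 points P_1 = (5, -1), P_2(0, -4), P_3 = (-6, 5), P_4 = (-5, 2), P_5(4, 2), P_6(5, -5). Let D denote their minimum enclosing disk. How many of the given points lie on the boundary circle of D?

2

By Welzl's lemma the MEC is supported by two points (diametrically opposite) or three points (on a circumcircle).
The farthest pair is P_3–P_6 with squared distance 221. The circle on this segment as diameter has centre (-0.5, 0) and r² = 221/4 = 55.25.
Check P_1: distance² to centre = 31.25 ≤ 55.25, so it lies inside.
All remaining points lie in this disk, and no smaller disk contains both endpoints, so this is the minimum enclosing circle.
The points at distance exactly r from the centre are P_3, P_6 — 2 points.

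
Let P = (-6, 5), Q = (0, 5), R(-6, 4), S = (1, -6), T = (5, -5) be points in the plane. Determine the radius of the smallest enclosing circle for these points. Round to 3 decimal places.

By Welzl's lemma the MEC is supported by two points (diametrically opposite) or three points (on a circumcircle).
The farthest pair is P–T with squared distance 221. The circle on this segment as diameter has centre (-0.5, 0) and r² = 221/4 = 55.25.
Check Q: distance² to centre = 25.25 ≤ 55.25, so it lies inside.
All remaining points lie in this disk, and no smaller disk contains both endpoints, so this is the minimum enclosing circle.
r = √(55.25) ≈ 7.433.

7.433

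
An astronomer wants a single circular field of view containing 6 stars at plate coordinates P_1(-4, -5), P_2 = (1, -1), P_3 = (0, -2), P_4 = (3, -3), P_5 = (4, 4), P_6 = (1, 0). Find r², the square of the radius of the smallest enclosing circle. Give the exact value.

36.25

A smallest enclosing disk is always determined by at most three of the input points on its boundary.
The farthest pair is P_1–P_5 with squared distance 145. The circle on this segment as diameter has centre (0, -0.5) and r² = 145/4 = 36.25.
Check P_2: distance² to centre = 1.25 ≤ 36.25, so it lies inside.
All remaining points lie in this disk, and no smaller disk contains both endpoints, so this is the minimum enclosing circle.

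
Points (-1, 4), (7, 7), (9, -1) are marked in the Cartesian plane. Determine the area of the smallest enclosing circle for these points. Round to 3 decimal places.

99.457

Call the three points A, B, C in the order given.
Side lengths²: AB² = 73, AC² = 125, BC² = 68.
Since AC² = 125 < 73 + 68 = 141, the triangle is acute, so the smallest enclosing circle is the circumcircle.
Circumcentre = (30/7, 29/14), r² = 6205/196.
Area = π·r² = π·6205/196 ≈ 99.457.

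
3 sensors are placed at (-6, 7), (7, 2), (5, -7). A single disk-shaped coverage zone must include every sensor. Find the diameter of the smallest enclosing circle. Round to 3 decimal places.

17.804

Call the three points A, B, C in the order given.
Side lengths²: AB² = 194, AC² = 317, BC² = 85.
Since AC² = 317 ≥ 194 + 85 = 279, the angle opposite AC is not acute, so the smallest enclosing circle has AC as diameter.
Centre = midpoint of AC = (-0.5, 0), r² = 317/4 = 79.25.
Diameter = 2r = 2√(79.25) ≈ 17.804.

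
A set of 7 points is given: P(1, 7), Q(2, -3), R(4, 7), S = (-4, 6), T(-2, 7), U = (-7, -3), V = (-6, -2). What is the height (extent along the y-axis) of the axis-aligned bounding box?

max y = 7, min y = -3, so height = 10.

10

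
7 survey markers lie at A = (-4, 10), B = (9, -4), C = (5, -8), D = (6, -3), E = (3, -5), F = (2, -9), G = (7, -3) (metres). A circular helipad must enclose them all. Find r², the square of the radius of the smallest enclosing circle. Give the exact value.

By Welzl's lemma the MEC is supported by two points (diametrically opposite) or three points (on a circumcircle).
The minimum enclosing circle is determined by three boundary points: A, C, F.
Their circumcentre is (5/14, 13/14) with r² = 9925/98.
The farthest remaining point B is at distance² 9701/98 ≤ 9925/98.

9925/98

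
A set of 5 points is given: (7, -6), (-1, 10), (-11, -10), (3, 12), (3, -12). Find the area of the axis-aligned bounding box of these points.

x ranges over [-11, 7], width 18.
y ranges over [-12, 12], height 24.
Area = 18 × 24 = 432.

432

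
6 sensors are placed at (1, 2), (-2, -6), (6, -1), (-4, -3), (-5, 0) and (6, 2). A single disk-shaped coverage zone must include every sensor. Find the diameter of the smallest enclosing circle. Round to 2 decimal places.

The minimum enclosing circle is determined by three boundary points: (-2, -6), (-5, 0), (6, 2).
Their circumcentre is (5/6, -5/6) with r² = 625/18.
The farthest remaining point (-4, -3) is at distance² 505/18 ≤ 625/18.
Diameter = 2r = 2√(625/18) ≈ 11.79.

11.79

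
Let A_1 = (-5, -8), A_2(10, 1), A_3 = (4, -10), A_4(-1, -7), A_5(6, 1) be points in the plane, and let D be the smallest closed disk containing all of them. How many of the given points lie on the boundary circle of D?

The farthest pair is A_1–A_2 with squared distance 306. The circle on this segment as diameter has centre (2.5, -3.5) and r² = 306/4 = 76.5.
Check A_3: distance² to centre = 44.5 ≤ 76.5, so it lies inside.
All remaining points lie in this disk, and no smaller disk contains both endpoints, so this is the minimum enclosing circle.
The points at distance exactly r from the centre are A_1, A_2 — 2 points.

2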